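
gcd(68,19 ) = 1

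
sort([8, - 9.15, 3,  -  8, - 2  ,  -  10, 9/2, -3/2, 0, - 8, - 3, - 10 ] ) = [-10,-10, - 9.15 , - 8 , -8, - 3,  -  2, - 3/2 , 0, 3, 9/2,  8]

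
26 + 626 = 652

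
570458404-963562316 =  - 393103912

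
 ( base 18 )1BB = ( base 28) j1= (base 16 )215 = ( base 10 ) 533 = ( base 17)1e6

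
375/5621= 375/5621 = 0.07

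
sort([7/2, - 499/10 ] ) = [ - 499/10, 7/2 ]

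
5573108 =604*9227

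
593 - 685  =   - 92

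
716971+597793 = 1314764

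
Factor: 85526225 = 5^2*3421049^1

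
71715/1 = 71715  =  71715.00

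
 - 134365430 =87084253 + -221449683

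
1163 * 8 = 9304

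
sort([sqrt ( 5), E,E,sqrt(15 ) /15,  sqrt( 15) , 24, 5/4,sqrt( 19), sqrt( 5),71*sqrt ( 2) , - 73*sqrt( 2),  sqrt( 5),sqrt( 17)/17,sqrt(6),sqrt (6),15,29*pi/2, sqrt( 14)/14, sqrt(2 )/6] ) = [  -  73 *sqrt(2)  ,  sqrt(2)/6, sqrt ( 17 ) /17 , sqrt(15)/15,sqrt( 14)/14,5/4,sqrt( 5), sqrt(5), sqrt( 5 ),sqrt( 6 ),sqrt (6), E,E, sqrt( 15 ), sqrt( 19), 15, 24,  29*pi/2,71*sqrt(2) ]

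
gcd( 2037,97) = 97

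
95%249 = 95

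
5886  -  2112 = 3774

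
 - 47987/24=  - 2000 + 13/24= - 1999.46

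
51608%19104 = 13400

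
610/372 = 1 + 119/186 = 1.64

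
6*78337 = 470022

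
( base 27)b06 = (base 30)8rf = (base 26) bmh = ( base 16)1F59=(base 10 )8025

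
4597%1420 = 337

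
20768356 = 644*32249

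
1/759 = 1/759 = 0.00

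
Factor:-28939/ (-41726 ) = 43/62 =2^( - 1)*31^( - 1)*43^1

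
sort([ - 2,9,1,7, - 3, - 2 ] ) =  [-3, - 2,  -  2,1,7, 9]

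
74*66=4884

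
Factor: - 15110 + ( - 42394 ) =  - 2^5* 3^1*599^1 = -  57504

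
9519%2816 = 1071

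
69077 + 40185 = 109262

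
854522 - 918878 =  - 64356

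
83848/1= 83848 = 83848.00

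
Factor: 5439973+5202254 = 3^1*113^1*31393^1  =  10642227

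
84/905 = 84/905 = 0.09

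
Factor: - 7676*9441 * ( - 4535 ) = 328647441060  =  2^2*3^2*5^1 * 19^1 * 101^1 * 907^1*1049^1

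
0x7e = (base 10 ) 126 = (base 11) 105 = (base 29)4A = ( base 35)3l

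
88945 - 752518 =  - 663573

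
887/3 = 295 + 2/3 = 295.67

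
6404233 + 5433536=11837769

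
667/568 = 667/568 = 1.17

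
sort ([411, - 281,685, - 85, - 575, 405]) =[ - 575 ,  -  281, - 85,  405,411,685]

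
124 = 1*124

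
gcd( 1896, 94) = 2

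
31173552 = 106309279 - 75135727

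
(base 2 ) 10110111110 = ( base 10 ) 1470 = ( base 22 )30I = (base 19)417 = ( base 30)1j0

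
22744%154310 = 22744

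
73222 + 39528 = 112750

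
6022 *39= 234858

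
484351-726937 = -242586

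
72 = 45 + 27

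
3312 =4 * 828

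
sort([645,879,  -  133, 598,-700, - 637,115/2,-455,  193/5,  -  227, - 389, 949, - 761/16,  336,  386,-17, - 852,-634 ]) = [ - 852,- 700, - 637,-634,-455, - 389, - 227, - 133, - 761/16,-17, 193/5,  115/2 , 336,386,598,645,879, 949 ]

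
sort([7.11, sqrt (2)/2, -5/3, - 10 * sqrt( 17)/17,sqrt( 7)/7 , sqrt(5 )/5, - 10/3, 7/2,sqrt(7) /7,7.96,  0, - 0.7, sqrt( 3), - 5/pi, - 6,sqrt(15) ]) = [ - 6 , - 10/3, - 10*sqrt( 17)/17,-5/3, - 5/pi, - 0.7,0,sqrt( 7) /7,sqrt( 7) /7,sqrt(5 )/5,  sqrt( 2 ) /2,sqrt(3), 7/2, sqrt( 15), 7.11,  7.96] 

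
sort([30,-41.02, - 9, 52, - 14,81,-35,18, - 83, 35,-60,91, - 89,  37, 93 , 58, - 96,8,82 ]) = [ - 96, - 89, - 83, - 60,-41.02, - 35, - 14,-9,8,18,  30,35,37 , 52,58, 81,82,91,93] 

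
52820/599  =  52820/599= 88.18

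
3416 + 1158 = 4574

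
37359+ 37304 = 74663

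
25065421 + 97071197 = 122136618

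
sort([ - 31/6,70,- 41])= [  -  41,-31/6,70 ] 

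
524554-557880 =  - 33326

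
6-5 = 1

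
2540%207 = 56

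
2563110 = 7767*330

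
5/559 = 5/559= 0.01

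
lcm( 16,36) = 144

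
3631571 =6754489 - 3122918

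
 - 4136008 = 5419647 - 9555655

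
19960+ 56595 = 76555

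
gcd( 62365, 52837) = 1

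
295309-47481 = 247828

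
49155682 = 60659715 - 11504033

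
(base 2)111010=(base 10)58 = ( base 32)1q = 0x3a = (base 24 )2A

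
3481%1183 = 1115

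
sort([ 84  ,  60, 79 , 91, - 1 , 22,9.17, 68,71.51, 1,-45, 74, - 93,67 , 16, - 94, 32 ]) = [ - 94, - 93, - 45, - 1,1, 9.17,  16,22,32, 60, 67, 68, 71.51,  74, 79, 84, 91] 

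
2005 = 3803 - 1798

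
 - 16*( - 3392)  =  54272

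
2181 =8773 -6592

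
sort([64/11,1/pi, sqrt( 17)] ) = [1/pi,sqrt(17 ),64/11]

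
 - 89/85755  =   - 1 + 85666/85755 = - 0.00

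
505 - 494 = 11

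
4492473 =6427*699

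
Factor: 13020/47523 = 20/73 = 2^2*5^1*73^( - 1)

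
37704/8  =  4713 = 4713.00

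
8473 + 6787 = 15260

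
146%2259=146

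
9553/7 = 9553/7 = 1364.71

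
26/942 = 13/471 = 0.03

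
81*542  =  43902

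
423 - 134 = 289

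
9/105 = 3/35 = 0.09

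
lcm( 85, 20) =340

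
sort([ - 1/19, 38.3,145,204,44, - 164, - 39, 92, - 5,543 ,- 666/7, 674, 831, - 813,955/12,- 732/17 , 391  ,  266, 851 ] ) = [ - 813 , - 164, -666/7, - 732/17, - 39,- 5, - 1/19,38.3, 44, 955/12, 92, 145, 204,  266, 391, 543, 674, 831,851]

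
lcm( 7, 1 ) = 7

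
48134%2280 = 254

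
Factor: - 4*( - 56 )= 224 =2^5*7^1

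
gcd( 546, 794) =2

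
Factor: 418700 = 2^2 * 5^2*53^1*79^1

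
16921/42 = 16921/42 =402.88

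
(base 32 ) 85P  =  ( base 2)10000010111001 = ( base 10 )8377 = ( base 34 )78d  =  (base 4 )2002321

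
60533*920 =55690360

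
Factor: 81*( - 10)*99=-2^1*3^6*5^1*11^1 =- 80190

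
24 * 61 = 1464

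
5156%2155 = 846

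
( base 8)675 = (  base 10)445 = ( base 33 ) dg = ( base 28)fp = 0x1bd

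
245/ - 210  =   - 7/6 = - 1.17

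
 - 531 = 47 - 578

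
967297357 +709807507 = 1677104864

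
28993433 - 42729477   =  -13736044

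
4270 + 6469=10739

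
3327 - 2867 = 460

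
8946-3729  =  5217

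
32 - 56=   -24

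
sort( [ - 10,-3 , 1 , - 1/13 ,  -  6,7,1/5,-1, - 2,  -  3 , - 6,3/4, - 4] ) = [ -10,- 6,  -  6, - 4,-3,  -  3,-2,-1, - 1/13 , 1/5,3/4, 1, 7]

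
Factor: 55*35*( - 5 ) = - 5^3 * 7^1*11^1 = - 9625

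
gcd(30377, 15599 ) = 821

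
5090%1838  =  1414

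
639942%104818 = 11034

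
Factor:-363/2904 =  - 1/8 = -2^( - 3)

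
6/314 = 3/157= 0.02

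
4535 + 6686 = 11221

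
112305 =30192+82113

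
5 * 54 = 270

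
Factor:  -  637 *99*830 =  - 2^1 * 3^2*5^1*7^2*11^1*13^1 * 83^1 = -52342290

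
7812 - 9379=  - 1567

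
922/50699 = 922/50699 = 0.02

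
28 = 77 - 49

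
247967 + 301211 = 549178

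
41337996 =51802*798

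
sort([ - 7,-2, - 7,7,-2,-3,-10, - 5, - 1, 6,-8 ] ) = [ - 10,- 8 ,-7, - 7,- 5,  -  3, - 2, - 2,  -  1, 6,7 ]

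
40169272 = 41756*962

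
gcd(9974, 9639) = 1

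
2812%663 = 160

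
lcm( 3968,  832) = 51584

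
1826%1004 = 822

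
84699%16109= 4154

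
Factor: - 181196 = -2^2*97^1*467^1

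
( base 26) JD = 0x1FB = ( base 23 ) M1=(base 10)507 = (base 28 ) I3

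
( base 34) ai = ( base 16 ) 166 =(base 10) 358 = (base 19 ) ig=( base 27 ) D7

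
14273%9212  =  5061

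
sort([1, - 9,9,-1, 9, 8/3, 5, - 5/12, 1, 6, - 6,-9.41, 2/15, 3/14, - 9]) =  [ - 9.41, - 9, - 9,-6, - 1, -5/12, 2/15, 3/14, 1,  1,8/3,5, 6, 9,9]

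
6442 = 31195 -24753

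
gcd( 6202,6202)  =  6202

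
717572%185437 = 161261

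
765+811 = 1576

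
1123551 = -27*( - 41613 )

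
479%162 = 155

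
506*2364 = 1196184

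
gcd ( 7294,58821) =7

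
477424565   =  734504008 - 257079443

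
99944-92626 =7318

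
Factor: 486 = 2^1*3^5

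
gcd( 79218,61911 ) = 27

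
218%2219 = 218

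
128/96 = 1 + 1/3 = 1.33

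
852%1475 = 852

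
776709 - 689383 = 87326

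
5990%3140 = 2850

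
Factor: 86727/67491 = 3^ ( - 1 )*7499^( - 1 )*28909^1 = 28909/22497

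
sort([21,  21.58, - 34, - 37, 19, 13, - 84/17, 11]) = [ - 37, - 34, - 84/17, 11, 13, 19, 21,21.58 ] 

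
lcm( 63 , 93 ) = 1953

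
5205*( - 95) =-494475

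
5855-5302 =553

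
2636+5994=8630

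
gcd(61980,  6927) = 3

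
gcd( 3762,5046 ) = 6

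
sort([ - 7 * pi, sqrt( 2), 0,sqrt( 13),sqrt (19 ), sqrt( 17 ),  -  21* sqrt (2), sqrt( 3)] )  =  [-21*sqrt(2), - 7*pi,0,  sqrt( 2 ), sqrt (3) , sqrt(13),sqrt ( 17), sqrt ( 19)]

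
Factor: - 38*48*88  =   - 160512 = - 2^8*3^1*11^1*19^1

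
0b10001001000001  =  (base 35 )75j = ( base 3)110000210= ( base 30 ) 9M9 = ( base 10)8769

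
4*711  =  2844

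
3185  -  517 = 2668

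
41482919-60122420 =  - 18639501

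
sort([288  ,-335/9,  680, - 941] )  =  [-941, - 335/9,288, 680 ]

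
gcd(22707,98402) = 1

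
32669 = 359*91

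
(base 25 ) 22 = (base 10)52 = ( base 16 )34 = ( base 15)37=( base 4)310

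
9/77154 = 3/25718 = 0.00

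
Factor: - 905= - 5^1 * 181^1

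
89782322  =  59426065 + 30356257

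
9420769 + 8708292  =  18129061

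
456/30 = 15 + 1/5 = 15.20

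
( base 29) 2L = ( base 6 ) 211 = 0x4F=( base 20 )3j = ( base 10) 79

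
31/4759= 31/4759 = 0.01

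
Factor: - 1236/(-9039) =412/3013 = 2^2*23^( - 1 )*103^1*131^(  -  1 ) 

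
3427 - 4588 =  - 1161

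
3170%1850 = 1320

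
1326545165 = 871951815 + 454593350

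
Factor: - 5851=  - 5851^1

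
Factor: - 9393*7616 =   -  2^6*3^1*7^1*17^1 * 31^1 * 101^1 = -  71537088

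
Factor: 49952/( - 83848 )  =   - 28/47  =  - 2^2 * 7^1*47^(- 1)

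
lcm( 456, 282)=21432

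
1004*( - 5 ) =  - 5020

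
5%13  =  5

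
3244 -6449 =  -3205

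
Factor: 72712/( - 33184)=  - 2^( - 2)* 17^(-1)*149^1  =  -149/68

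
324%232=92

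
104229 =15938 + 88291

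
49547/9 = 5505+2/9 = 5505.22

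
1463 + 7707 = 9170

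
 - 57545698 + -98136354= -155682052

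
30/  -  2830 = - 3/283 = -  0.01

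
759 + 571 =1330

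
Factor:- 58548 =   -  2^2*3^1 *7^1 * 17^1*41^1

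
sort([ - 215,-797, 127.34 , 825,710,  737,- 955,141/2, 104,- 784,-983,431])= [ - 983, - 955, - 797 , - 784,-215 , 141/2,104 , 127.34,  431 , 710,737,825] 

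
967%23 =1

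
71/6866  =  71/6866   =  0.01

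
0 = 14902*0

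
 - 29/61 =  - 29/61=- 0.48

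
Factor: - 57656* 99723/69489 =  -1916543096/23163=- 2^3*3^ (-1 )*7^(-1)*13^1*1103^( -1)*2557^1*7207^1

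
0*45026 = 0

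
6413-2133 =4280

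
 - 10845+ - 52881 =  - 63726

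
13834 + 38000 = 51834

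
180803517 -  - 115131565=295935082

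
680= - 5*( - 136) 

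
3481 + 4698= 8179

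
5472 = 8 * 684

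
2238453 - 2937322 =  - 698869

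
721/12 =721/12=60.08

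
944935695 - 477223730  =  467711965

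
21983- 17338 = 4645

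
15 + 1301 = 1316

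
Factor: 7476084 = 2^2*3^3*7^1*11^1*29^1* 31^1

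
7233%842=497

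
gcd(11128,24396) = 428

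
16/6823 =16/6823 =0.00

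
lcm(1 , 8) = 8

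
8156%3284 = 1588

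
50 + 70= 120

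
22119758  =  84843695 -62723937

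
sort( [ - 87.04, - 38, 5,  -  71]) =[ - 87.04 ,-71, - 38,5] 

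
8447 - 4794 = 3653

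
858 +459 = 1317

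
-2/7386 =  - 1/3693  =  - 0.00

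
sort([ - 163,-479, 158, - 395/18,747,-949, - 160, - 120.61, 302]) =[ - 949, - 479,  -  163,-160, - 120.61,  -  395/18,  158, 302,747]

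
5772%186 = 6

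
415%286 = 129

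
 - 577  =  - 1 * 577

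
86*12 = 1032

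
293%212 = 81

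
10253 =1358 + 8895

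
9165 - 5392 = 3773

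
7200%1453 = 1388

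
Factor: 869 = 11^1*79^1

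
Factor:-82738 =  - 2^1 * 41^1 * 1009^1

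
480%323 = 157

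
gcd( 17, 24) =1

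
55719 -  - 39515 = 95234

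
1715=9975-8260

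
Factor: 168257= 113^1 *1489^1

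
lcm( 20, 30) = 60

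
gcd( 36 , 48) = 12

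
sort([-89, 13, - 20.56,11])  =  [ - 89, - 20.56,11,13]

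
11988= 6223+5765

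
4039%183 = 13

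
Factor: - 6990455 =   -  5^1*1398091^1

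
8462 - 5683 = 2779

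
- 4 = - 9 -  - 5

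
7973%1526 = 343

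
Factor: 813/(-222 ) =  - 271/74 = -  2^( - 1 )*37^( -1 )*271^1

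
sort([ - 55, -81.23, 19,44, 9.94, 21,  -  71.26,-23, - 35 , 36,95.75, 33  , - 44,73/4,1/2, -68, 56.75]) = [ - 81.23, - 71.26, - 68, - 55, - 44,  -  35,- 23, 1/2,9.94,73/4,19, 21,  33, 36,44, 56.75,95.75]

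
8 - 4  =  4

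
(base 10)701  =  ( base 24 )155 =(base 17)274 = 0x2BD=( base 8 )1275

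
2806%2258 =548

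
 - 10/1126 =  - 5/563 = -  0.01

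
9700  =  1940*5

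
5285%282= 209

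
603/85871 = 603/85871 = 0.01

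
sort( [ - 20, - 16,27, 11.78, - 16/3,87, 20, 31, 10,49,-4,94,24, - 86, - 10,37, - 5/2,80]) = [ - 86, - 20, - 16,-10, - 16/3, - 4, - 5/2, 10 , 11.78,20,24,27,  31, 37,49,80,  87,94 ] 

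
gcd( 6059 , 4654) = 1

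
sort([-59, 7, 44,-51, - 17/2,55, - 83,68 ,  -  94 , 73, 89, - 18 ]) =[-94,  -  83,-59,-51,-18, - 17/2,7, 44,55, 68, 73,89 ] 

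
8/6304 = 1/788=0.00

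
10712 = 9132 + 1580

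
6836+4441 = 11277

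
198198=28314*7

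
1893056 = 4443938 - 2550882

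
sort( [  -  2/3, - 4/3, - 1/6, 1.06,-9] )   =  [-9,-4/3, - 2/3, - 1/6,1.06 ] 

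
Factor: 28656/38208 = 3/4 = 2^( - 2 )*3^1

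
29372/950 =14686/475 = 30.92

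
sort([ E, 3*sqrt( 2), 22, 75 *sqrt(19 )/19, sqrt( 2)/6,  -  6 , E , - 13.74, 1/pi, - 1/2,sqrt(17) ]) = [-13.74, - 6, - 1/2,sqrt (2)/6,1/pi, E, E,sqrt( 17), 3*sqrt( 2)  ,  75*sqrt( 19)/19 , 22 ]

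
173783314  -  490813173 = -317029859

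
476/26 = 238/13 = 18.31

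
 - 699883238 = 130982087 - 830865325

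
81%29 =23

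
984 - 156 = 828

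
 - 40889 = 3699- 44588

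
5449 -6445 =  - 996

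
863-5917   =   - 5054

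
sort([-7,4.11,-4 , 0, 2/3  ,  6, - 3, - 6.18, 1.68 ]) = [ - 7,-6.18,  -  4, - 3, 0 , 2/3, 1.68, 4.11, 6] 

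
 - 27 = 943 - 970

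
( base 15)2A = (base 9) 44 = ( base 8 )50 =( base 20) 20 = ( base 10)40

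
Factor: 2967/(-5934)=- 1/2 = - 2^( - 1 )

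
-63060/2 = -31530 = - 31530.00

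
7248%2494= 2260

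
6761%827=145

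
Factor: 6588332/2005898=3294166/1002949 = 2^1 * 17^( - 1)*58997^( - 1 )* 1647083^1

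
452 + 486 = 938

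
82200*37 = 3041400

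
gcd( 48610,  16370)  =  10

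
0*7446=0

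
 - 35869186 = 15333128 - 51202314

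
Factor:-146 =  - 2^1*73^1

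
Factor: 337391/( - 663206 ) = -2^( - 1 )*61^1*5531^1*331603^(  -  1 ) 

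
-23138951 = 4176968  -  27315919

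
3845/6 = 3845/6 = 640.83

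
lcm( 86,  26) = 1118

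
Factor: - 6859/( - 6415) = 5^(-1 )*19^3*1283^(-1)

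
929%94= 83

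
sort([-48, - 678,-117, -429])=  [-678, - 429, - 117, - 48]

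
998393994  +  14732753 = 1013126747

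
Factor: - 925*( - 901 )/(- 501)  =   - 833425/501=- 3^( - 1)*5^2*17^1 * 37^1 * 53^1*167^( -1 ) 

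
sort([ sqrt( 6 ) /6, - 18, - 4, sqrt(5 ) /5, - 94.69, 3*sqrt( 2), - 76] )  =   [- 94.69, - 76,-18, - 4,sqrt(6) /6,sqrt(5 )/5, 3 *sqrt(2 ) ]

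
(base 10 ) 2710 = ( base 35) 27F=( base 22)5D4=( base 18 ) 86A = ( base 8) 5226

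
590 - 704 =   -  114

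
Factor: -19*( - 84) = 1596 = 2^2*3^1*7^1 * 19^1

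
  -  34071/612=  -  11357/204 = -  55.67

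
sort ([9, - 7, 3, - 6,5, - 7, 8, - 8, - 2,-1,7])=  [ - 8, - 7,-7,-6, - 2, - 1,3,5, 7 , 8,9]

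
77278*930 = 71868540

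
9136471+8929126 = 18065597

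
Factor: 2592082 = 2^1*1296041^1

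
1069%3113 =1069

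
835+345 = 1180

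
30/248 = 15/124  =  0.12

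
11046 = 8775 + 2271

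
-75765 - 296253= - 372018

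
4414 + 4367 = 8781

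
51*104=5304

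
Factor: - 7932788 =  -2^2*1983197^1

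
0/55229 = 0 =0.00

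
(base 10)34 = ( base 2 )100010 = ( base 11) 31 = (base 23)1B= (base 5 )114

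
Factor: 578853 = 3^3*11^1*1949^1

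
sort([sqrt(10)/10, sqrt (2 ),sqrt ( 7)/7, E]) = [sqrt (10 ) /10, sqrt (7 ) /7,  sqrt(2 ),E ]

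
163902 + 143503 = 307405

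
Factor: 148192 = 2^5*11^1* 421^1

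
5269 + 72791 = 78060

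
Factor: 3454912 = 2^6*37^1*1459^1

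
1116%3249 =1116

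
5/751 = 5/751 = 0.01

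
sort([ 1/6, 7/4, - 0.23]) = [ - 0.23, 1/6, 7/4]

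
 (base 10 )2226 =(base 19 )633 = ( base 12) 1356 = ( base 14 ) b50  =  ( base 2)100010110010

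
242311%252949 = 242311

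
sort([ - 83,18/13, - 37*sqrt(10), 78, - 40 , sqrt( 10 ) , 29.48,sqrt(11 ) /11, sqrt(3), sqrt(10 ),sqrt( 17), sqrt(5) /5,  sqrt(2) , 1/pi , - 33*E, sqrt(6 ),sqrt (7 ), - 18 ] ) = [-37*sqrt(10 ), - 33*E, - 83,- 40, - 18,sqrt( 11)/11,1/pi, sqrt(5) /5,18/13, sqrt(2 ),sqrt(3),  sqrt(6 ), sqrt( 7 ), sqrt ( 10),sqrt(10 ) , sqrt(17) , 29.48, 78]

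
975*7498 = 7310550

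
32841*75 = 2463075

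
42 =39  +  3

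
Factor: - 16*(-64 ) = 1024 = 2^10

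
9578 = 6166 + 3412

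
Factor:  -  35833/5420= - 2^( -2)*5^( - 1) *7^1*271^( - 1 )*5119^1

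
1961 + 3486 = 5447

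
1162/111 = 10+ 52/111 = 10.47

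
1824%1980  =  1824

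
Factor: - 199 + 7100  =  67^1*103^1 = 6901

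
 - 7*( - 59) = 413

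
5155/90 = 57 + 5/18 = 57.28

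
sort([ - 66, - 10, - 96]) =[ - 96 ,-66, - 10] 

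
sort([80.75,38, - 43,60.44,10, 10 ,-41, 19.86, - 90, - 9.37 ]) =[- 90, - 43, - 41,  -  9.37 , 10,10,19.86,38,60.44, 80.75]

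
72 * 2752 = 198144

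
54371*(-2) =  - 108742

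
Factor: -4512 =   -  2^5*3^1 *47^1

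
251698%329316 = 251698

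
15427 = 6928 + 8499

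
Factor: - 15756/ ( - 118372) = 39/293 = 3^1*13^1*293^( - 1 )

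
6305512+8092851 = 14398363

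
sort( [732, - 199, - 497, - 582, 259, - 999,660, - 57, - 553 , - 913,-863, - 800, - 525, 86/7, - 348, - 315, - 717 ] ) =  [ - 999, - 913, - 863, - 800 ,-717, - 582 , - 553, - 525, - 497, - 348,  -  315, - 199, - 57 , 86/7, 259,660, 732] 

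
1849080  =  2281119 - 432039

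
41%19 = 3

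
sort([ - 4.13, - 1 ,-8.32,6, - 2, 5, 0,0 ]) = [ - 8.32 , - 4.13,  -  2, - 1,0,0,5,6 ]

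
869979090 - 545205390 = 324773700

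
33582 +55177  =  88759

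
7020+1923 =8943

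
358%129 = 100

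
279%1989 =279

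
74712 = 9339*8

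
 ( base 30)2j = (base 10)79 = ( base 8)117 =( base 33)2d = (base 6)211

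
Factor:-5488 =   -  2^4*7^3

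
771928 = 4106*188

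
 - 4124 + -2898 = -7022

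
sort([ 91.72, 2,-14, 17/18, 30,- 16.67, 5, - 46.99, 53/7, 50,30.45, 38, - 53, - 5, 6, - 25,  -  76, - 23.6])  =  [ - 76, - 53, - 46.99, - 25, - 23.6, - 16.67 , - 14, - 5, 17/18 , 2,  5, 6, 53/7, 30, 30.45, 38, 50, 91.72 ] 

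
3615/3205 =1 + 82/641 = 1.13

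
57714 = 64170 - 6456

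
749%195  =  164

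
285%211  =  74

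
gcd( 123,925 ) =1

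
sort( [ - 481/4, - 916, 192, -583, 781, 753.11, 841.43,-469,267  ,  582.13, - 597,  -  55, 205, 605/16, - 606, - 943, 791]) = [ - 943,  -  916, - 606, - 597, - 583,  -  469, - 481/4,-55,605/16, 192,205,267,582.13, 753.11, 781, 791,841.43]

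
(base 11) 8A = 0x62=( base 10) 98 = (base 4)1202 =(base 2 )1100010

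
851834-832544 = 19290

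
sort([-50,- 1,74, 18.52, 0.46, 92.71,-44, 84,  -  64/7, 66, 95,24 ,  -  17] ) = [ - 50, - 44, - 17, - 64/7, - 1,0.46,18.52, 24,66, 74,  84, 92.71, 95 ] 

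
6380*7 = 44660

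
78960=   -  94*( - 840 ) 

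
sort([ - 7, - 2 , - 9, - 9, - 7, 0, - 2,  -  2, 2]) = [-9 , - 9, - 7 ,-7,-2, - 2, - 2 , 0,2 ]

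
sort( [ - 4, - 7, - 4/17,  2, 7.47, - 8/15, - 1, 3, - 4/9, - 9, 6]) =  [  -  9, - 7,-4,- 1, - 8/15 ,  -  4/9,-4/17, 2, 3, 6,7.47]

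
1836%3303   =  1836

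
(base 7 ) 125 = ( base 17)40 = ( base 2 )1000100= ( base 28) 2C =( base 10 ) 68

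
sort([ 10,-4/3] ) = [ - 4/3,10]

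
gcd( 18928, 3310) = 2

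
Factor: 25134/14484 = 59/34=2^(-1 )*17^(-1) * 59^1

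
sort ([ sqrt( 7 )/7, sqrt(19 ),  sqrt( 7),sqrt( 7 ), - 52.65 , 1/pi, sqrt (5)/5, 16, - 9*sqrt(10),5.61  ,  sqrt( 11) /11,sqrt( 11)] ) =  [ - 52.65, - 9* sqrt( 10 ),sqrt( 11 )/11,  1/pi,sqrt( 7)/7,sqrt( 5 ) /5,sqrt (7),sqrt(7),sqrt(11),sqrt(19),5.61,16]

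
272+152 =424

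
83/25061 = 83/25061 = 0.00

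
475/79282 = 475/79282 = 0.01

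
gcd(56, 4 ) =4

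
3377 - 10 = 3367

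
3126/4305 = 1042/1435 = 0.73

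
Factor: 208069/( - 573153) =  - 3^(-1)*7^( - 3)*19^1*47^1*233^1*557^( - 1)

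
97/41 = 97/41=2.37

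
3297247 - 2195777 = 1101470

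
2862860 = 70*40898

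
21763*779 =16953377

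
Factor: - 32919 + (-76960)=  - 7^1  *11^1*1427^1 = - 109879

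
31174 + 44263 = 75437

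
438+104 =542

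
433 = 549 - 116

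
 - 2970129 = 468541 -3438670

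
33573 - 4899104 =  - 4865531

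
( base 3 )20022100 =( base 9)6270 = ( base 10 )4599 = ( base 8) 10767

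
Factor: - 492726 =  - 2^1*3^1*13^1*6317^1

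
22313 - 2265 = 20048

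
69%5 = 4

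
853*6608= 5636624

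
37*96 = 3552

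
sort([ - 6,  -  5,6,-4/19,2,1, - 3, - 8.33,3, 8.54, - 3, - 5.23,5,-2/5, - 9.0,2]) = [ - 9.0, - 8.33, - 6, - 5.23, - 5, - 3, - 3, - 2/5, - 4/19,1,  2,2,3,5,6,8.54] 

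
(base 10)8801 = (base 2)10001001100001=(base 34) 7KT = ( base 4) 2021201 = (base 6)104425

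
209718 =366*573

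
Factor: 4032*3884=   2^8 *3^2  *  7^1*971^1 = 15660288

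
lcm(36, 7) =252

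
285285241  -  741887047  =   - 456601806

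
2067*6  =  12402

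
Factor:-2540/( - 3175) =2^2 * 5^ ( -1 )=4/5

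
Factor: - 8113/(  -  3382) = 427/178 =2^( - 1)*7^1*61^1*89^ ( - 1)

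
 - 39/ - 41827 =39/41827 = 0.00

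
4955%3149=1806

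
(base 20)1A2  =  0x25A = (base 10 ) 602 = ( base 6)2442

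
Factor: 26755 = 5^1*5351^1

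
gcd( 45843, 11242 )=7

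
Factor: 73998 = 2^1 * 3^2*4111^1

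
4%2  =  0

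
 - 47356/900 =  - 53 + 86/225 = - 52.62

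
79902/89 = 897 + 69/89 = 897.78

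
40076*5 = 200380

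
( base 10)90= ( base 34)2m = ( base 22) 42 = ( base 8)132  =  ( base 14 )66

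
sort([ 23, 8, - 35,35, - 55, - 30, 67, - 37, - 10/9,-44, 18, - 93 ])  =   [ -93 , - 55, - 44, - 37, - 35,- 30,  -  10/9,8, 18,23, 35, 67 ] 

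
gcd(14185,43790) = 5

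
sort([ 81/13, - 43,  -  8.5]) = [ - 43, - 8.5,81/13] 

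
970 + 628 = 1598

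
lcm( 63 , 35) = 315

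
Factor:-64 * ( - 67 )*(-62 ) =-2^7 * 31^1*67^1 = -265856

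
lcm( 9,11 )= 99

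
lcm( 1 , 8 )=8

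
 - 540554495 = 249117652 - 789672147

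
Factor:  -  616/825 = -2^3 * 3^( - 1)*5^ (-2)*7^1 =-56/75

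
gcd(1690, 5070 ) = 1690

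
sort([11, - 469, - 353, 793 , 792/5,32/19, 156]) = [- 469,  -  353,32/19,11, 156,  792/5, 793 ]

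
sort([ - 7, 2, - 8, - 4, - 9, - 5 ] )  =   [ - 9,-8, - 7,- 5, - 4, 2]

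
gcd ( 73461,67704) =3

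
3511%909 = 784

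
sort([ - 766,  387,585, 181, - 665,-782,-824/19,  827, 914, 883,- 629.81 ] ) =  [ - 782,  -  766, - 665, - 629.81, - 824/19, 181, 387 , 585, 827, 883,  914] 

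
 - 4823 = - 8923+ 4100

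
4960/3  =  1653 + 1/3 = 1653.33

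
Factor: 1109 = 1109^1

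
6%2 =0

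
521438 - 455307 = 66131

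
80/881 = 80/881 = 0.09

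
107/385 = 107/385 = 0.28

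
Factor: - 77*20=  - 1540  =  -2^2* 5^1 * 7^1*11^1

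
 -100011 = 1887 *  (-53 )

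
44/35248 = 11/8812 = 0.00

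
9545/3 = 9545/3=3181.67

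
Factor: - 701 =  - 701^1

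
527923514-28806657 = 499116857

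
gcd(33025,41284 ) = 1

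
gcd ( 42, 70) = 14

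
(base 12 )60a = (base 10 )874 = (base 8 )1552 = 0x36A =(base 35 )OY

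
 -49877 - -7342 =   -  42535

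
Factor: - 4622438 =-2^1*97^1*23827^1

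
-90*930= - 83700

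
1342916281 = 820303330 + 522612951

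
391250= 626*625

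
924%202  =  116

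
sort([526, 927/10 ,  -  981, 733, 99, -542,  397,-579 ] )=[-981,-579, - 542, 927/10,99, 397, 526, 733]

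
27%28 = 27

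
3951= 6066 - 2115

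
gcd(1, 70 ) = 1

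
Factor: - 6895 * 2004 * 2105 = - 29086005900 = - 2^2 * 3^1 * 5^2*7^1 * 167^1* 197^1*421^1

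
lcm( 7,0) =0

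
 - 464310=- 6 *77385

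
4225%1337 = 214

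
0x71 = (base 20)5D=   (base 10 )113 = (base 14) 81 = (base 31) 3K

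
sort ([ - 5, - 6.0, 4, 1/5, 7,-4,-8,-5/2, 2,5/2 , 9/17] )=[-8,-6.0,-5,-4, - 5/2, 1/5, 9/17, 2, 5/2,4, 7]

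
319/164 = 1 +155/164 = 1.95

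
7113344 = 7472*952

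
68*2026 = 137768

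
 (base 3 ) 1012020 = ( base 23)1ej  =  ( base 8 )1546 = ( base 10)870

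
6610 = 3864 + 2746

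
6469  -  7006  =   -537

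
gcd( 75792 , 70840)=8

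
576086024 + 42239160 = 618325184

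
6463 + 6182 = 12645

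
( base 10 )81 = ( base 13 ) 63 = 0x51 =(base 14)5B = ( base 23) 3C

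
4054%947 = 266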